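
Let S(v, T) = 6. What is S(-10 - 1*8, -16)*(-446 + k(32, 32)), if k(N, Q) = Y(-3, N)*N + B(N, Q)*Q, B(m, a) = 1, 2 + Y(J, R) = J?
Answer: -3444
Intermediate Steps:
Y(J, R) = -2 + J
k(N, Q) = Q - 5*N (k(N, Q) = (-2 - 3)*N + 1*Q = -5*N + Q = Q - 5*N)
S(-10 - 1*8, -16)*(-446 + k(32, 32)) = 6*(-446 + (32 - 5*32)) = 6*(-446 + (32 - 160)) = 6*(-446 - 128) = 6*(-574) = -3444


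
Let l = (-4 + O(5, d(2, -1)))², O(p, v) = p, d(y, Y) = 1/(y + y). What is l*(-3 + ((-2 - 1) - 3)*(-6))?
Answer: 33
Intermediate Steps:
d(y, Y) = 1/(2*y)
l = 1 (l = (-4 + 5)² = 1² = 1)
l*(-3 + ((-2 - 1) - 3)*(-6)) = 1*(-3 + ((-2 - 1) - 3)*(-6)) = 1*(-3 + (-3 - 3)*(-6)) = 1*(-3 - 6*(-6)) = 1*(-3 + 36) = 1*33 = 33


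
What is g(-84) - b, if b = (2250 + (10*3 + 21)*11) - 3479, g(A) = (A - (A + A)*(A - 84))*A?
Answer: 2378540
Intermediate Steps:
g(A) = A*(A - 2*A*(-84 + A)) (g(A) = (A - 2*A*(-84 + A))*A = A*(A - 2*A*(-84 + A)))
b = -668 (b = (2250 + (30 + 21)*11) - 3479 = (2250 + 51*11) - 3479 = (2250 + 561) - 3479 = 2811 - 3479 = -668)
g(-84) - b = (-84)²*(169 - 2*(-84)) - 1*(-668) = 7056*(169 + 168) + 668 = 7056*337 + 668 = 2377872 + 668 = 2378540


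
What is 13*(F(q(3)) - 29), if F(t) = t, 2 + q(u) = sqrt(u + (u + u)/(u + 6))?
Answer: -403 + 13*sqrt(33)/3 ≈ -378.11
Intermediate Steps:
q(u) = -2 + sqrt(u + 2*u/(6 + u)) (q(u) = -2 + sqrt(u + (u + u)/(u + 6)) = -2 + sqrt(u + (2*u)/(6 + u)) = -2 + sqrt(u + 2*u/(6 + u)))
13*(F(q(3)) - 29) = 13*((-2 + sqrt(3*(8 + 3)/(6 + 3))) - 29) = 13*((-2 + sqrt(3*11/9)) - 29) = 13*((-2 + sqrt(3*(1/9)*11)) - 29) = 13*((-2 + sqrt(11/3)) - 29) = 13*((-2 + sqrt(33)/3) - 29) = 13*(-31 + sqrt(33)/3) = -403 + 13*sqrt(33)/3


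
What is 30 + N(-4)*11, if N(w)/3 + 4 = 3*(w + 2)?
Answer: -300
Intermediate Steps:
N(w) = 6 + 9*w (N(w) = -12 + 3*(3*(w + 2)) = -12 + 3*(3*(2 + w)) = -12 + 3*(6 + 3*w) = -12 + (18 + 9*w) = 6 + 9*w)
30 + N(-4)*11 = 30 + (6 + 9*(-4))*11 = 30 + (6 - 36)*11 = 30 - 30*11 = 30 - 330 = -300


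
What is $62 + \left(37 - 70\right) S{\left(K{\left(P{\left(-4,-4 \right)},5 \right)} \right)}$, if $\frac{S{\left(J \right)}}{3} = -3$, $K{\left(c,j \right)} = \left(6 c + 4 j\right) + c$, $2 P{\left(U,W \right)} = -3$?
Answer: $359$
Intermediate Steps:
$P{\left(U,W \right)} = - \frac{3}{2}$ ($P{\left(U,W \right)} = \frac{1}{2} \left(-3\right) = - \frac{3}{2}$)
$K{\left(c,j \right)} = 4 j + 7 c$ ($K{\left(c,j \right)} = \left(4 j + 6 c\right) + c = 4 j + 7 c$)
$S{\left(J \right)} = -9$ ($S{\left(J \right)} = 3 \left(-3\right) = -9$)
$62 + \left(37 - 70\right) S{\left(K{\left(P{\left(-4,-4 \right)},5 \right)} \right)} = 62 + \left(37 - 70\right) \left(-9\right) = 62 - -297 = 62 + 297 = 359$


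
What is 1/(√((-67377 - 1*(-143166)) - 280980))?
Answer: -I*√22799/68397 ≈ -0.0022076*I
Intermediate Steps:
1/(√((-67377 - 1*(-143166)) - 280980)) = 1/(√((-67377 + 143166) - 280980)) = 1/(√(75789 - 280980)) = 1/(√(-205191)) = 1/(3*I*√22799) = -I*√22799/68397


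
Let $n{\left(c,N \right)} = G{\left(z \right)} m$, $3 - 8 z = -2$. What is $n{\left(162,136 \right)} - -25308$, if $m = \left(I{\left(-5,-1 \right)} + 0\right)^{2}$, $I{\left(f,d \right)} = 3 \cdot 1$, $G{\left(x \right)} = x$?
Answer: $\frac{202509}{8} \approx 25314.0$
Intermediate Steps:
$z = \frac{5}{8}$ ($z = \frac{3}{8} - - \frac{1}{4} = \frac{3}{8} + \frac{1}{4} = \frac{5}{8} \approx 0.625$)
$I{\left(f,d \right)} = 3$
$m = 9$ ($m = \left(3 + 0\right)^{2} = 3^{2} = 9$)
$n{\left(c,N \right)} = \frac{45}{8}$ ($n{\left(c,N \right)} = \frac{5}{8} \cdot 9 = \frac{45}{8}$)
$n{\left(162,136 \right)} - -25308 = \frac{45}{8} - -25308 = \frac{45}{8} + 25308 = \frac{202509}{8}$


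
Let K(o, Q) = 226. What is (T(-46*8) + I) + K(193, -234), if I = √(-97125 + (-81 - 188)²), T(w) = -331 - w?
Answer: 263 + 2*I*√6191 ≈ 263.0 + 157.37*I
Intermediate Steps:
I = 2*I*√6191 (I = √(-97125 + (-269)²) = √(-97125 + 72361) = √(-24764) = 2*I*√6191 ≈ 157.37*I)
(T(-46*8) + I) + K(193, -234) = ((-331 - (-46)*8) + 2*I*√6191) + 226 = ((-331 - 1*(-368)) + 2*I*√6191) + 226 = ((-331 + 368) + 2*I*√6191) + 226 = (37 + 2*I*√6191) + 226 = 263 + 2*I*√6191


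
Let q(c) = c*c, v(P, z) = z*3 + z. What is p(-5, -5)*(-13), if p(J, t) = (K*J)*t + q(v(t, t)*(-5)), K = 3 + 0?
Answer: -130975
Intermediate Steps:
v(P, z) = 4*z (v(P, z) = 3*z + z = 4*z)
q(c) = c**2
K = 3
p(J, t) = 400*t**2 + 3*J*t (p(J, t) = (3*J)*t + ((4*t)*(-5))**2 = 3*J*t + (-20*t)**2 = 3*J*t + 400*t**2 = 400*t**2 + 3*J*t)
p(-5, -5)*(-13) = -5*(3*(-5) + 400*(-5))*(-13) = -5*(-15 - 2000)*(-13) = -5*(-2015)*(-13) = 10075*(-13) = -130975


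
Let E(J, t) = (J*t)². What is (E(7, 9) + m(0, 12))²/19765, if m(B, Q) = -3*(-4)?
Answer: 15848361/19765 ≈ 801.84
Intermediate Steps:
m(B, Q) = 12
E(J, t) = J²*t²
(E(7, 9) + m(0, 12))²/19765 = (7²*9² + 12)²/19765 = (49*81 + 12)²*(1/19765) = (3969 + 12)²*(1/19765) = 3981²*(1/19765) = 15848361*(1/19765) = 15848361/19765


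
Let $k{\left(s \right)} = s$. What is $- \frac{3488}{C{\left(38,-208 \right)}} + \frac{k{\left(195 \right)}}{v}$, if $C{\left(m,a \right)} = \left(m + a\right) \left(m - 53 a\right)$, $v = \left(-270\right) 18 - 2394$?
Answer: $- \frac{2188483}{87445110} \approx -0.025027$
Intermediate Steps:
$v = -7254$ ($v = -4860 - 2394 = -7254$)
$C{\left(m,a \right)} = \left(a + m\right) \left(m - 53 a\right)$
$- \frac{3488}{C{\left(38,-208 \right)}} + \frac{k{\left(195 \right)}}{v} = - \frac{3488}{38^{2} - 53 \left(-208\right)^{2} - \left(-10816\right) 38} + \frac{195}{-7254} = - \frac{3488}{1444 - 2292992 + 411008} + 195 \left(- \frac{1}{7254}\right) = - \frac{3488}{1444 - 2292992 + 411008} - \frac{5}{186} = - \frac{3488}{-1880540} - \frac{5}{186} = \left(-3488\right) \left(- \frac{1}{1880540}\right) - \frac{5}{186} = \frac{872}{470135} - \frac{5}{186} = - \frac{2188483}{87445110}$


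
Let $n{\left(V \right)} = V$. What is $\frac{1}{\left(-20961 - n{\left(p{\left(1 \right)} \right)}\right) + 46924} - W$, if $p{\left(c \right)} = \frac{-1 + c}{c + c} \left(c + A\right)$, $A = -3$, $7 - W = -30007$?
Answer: $- \frac{779253481}{25963} \approx -30014.0$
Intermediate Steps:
$W = 30014$ ($W = 7 - -30007 = 7 + 30007 = 30014$)
$p{\left(c \right)} = \frac{\left(-1 + c\right) \left(-3 + c\right)}{2 c}$ ($p{\left(c \right)} = \frac{-1 + c}{c + c} \left(c - 3\right) = \frac{-1 + c}{2 c} \left(-3 + c\right) = \frac{\left(-1 + c\right) \left(-3 + c\right)}{2 c}$)
$\frac{1}{\left(-20961 - n{\left(p{\left(1 \right)} \right)}\right) + 46924} - W = \frac{1}{\left(-20961 - \frac{3 - 1 \left(4 - 1\right)}{2 \cdot 1}\right) + 46924} - 30014 = \frac{1}{\left(-20961 - \frac{1}{2} \cdot 1 \left(3 - 1 \left(4 - 1\right)\right)\right) + 46924} - 30014 = \frac{1}{\left(-20961 - \frac{1}{2} \cdot 1 \left(3 - 1 \cdot 3\right)\right) + 46924} - 30014 = \frac{1}{\left(-20961 - \frac{1}{2} \cdot 1 \left(3 - 3\right)\right) + 46924} - 30014 = \frac{1}{\left(-20961 - \frac{1}{2} \cdot 1 \cdot 0\right) + 46924} - 30014 = \frac{1}{\left(-20961 - 0\right) + 46924} - 30014 = \frac{1}{\left(-20961 + 0\right) + 46924} - 30014 = \frac{1}{-20961 + 46924} - 30014 = \frac{1}{25963} - 30014 = - \frac{779253481}{25963}$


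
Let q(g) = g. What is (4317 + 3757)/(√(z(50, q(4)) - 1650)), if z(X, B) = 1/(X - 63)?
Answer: -8074*I*√278863/21451 ≈ -198.76*I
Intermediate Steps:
z(X, B) = 1/(-63 + X)
(4317 + 3757)/(√(z(50, q(4)) - 1650)) = (4317 + 3757)/(√(1/(-63 + 50) - 1650)) = 8074/(√(1/(-13) - 1650)) = 8074/(√(-1/13 - 1650)) = 8074/(√(-21451/13)) = 8074/((I*√278863/13)) = 8074*(-I*√278863/21451) = -8074*I*√278863/21451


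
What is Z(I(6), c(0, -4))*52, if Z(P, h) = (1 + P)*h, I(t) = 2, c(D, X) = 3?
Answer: 468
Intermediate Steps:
Z(P, h) = h*(1 + P)
Z(I(6), c(0, -4))*52 = (3*(1 + 2))*52 = (3*3)*52 = 9*52 = 468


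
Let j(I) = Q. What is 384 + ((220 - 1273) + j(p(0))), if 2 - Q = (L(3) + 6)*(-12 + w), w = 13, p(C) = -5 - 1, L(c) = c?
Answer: -676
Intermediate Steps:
p(C) = -6
Q = -7 (Q = 2 - (3 + 6)*(-12 + 13) = 2 - 9 = -7)
j(I) = -7
384 + ((220 - 1273) + j(p(0))) = 384 + ((220 - 1273) - 7) = 384 + (-1053 - 7) = 384 - 1060 = -676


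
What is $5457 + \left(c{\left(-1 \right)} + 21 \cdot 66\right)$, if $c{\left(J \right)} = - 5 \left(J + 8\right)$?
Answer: $6808$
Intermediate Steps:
$c{\left(J \right)} = -40 - 5 J$ ($c{\left(J \right)} = - 5 \left(8 + J\right) = -40 - 5 J$)
$5457 + \left(c{\left(-1 \right)} + 21 \cdot 66\right) = 5457 + \left(\left(-40 - -5\right) + 21 \cdot 66\right) = 5457 + \left(\left(-40 + 5\right) + 1386\right) = 5457 + \left(-35 + 1386\right) = 5457 + 1351 = 6808$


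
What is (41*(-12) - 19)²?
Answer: 261121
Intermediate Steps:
(41*(-12) - 19)² = (-492 - 19)² = (-511)² = 261121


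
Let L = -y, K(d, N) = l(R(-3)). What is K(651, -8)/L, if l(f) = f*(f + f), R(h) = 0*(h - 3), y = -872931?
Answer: 0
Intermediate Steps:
R(h) = 0 (R(h) = 0*(-3 + h) = 0)
l(f) = 2*f² (l(f) = f*(2*f) = 2*f²)
K(d, N) = 0 (K(d, N) = 2*0² = 2*0 = 0)
L = 872931 (L = -1*(-872931) = 872931)
K(651, -8)/L = 0/872931 = 0*(1/872931) = 0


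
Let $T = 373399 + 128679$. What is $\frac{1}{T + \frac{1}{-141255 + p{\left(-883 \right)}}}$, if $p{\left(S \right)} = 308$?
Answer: $\frac{140947}{70766387865} \approx 1.9917 \cdot 10^{-6}$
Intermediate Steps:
$T = 502078$
$\frac{1}{T + \frac{1}{-141255 + p{\left(-883 \right)}}} = \frac{1}{502078 + \frac{1}{-141255 + 308}} = \frac{1}{502078 + \frac{1}{-140947}} = \frac{1}{502078 - \frac{1}{140947}} = \frac{1}{\frac{70766387865}{140947}} = \frac{140947}{70766387865}$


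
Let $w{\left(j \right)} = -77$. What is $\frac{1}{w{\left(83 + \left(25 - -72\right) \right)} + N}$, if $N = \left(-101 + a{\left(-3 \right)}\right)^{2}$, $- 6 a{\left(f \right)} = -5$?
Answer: $\frac{36}{358429} \approx 0.00010044$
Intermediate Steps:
$a{\left(f \right)} = \frac{5}{6}$ ($a{\left(f \right)} = \left(- \frac{1}{6}\right) \left(-5\right) = \frac{5}{6}$)
$N = \frac{361201}{36}$ ($N = \left(-101 + \frac{5}{6}\right)^{2} = \left(- \frac{601}{6}\right)^{2} = \frac{361201}{36} \approx 10033.0$)
$\frac{1}{w{\left(83 + \left(25 - -72\right) \right)} + N} = \frac{1}{-77 + \frac{361201}{36}} = \frac{1}{\frac{358429}{36}} = \frac{36}{358429}$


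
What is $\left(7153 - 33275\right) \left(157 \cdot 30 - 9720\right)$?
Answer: $130871220$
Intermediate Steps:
$\left(7153 - 33275\right) \left(157 \cdot 30 - 9720\right) = - 26122 \left(4710 - 9720\right) = \left(-26122\right) \left(-5010\right) = 130871220$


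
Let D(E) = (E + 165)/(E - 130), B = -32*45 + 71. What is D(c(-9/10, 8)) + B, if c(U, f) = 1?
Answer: -176767/129 ≈ -1370.3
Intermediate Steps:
B = -1369 (B = -1440 + 71 = -1369)
D(E) = (165 + E)/(-130 + E)
D(c(-9/10, 8)) + B = (165 + 1)/(-130 + 1) - 1369 = 166/(-129) - 1369 = -1/129*166 - 1369 = -166/129 - 1369 = -176767/129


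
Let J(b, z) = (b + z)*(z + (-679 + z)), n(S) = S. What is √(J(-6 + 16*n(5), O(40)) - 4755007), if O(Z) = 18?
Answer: 3*I*√534907 ≈ 2194.1*I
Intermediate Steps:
J(b, z) = (-679 + 2*z)*(b + z) (J(b, z) = (b + z)*(-679 + 2*z) = (-679 + 2*z)*(b + z))
√(J(-6 + 16*n(5), O(40)) - 4755007) = √((-679*(-6 + 16*5) - 679*18 + 2*18² + 2*(-6 + 16*5)*18) - 4755007) = √((-679*(-6 + 80) - 12222 + 2*324 + 2*(-6 + 80)*18) - 4755007) = √((-679*74 - 12222 + 648 + 2*74*18) - 4755007) = √((-50246 - 12222 + 648 + 2664) - 4755007) = √(-59156 - 4755007) = √(-4814163) = 3*I*√534907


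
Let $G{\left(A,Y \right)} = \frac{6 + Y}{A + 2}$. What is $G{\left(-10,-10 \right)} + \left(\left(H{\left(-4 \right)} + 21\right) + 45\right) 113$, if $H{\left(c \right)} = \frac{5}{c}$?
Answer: $\frac{29269}{4} \approx 7317.3$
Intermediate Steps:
$G{\left(A,Y \right)} = \frac{6 + Y}{2 + A}$
$G{\left(-10,-10 \right)} + \left(\left(H{\left(-4 \right)} + 21\right) + 45\right) 113 = \frac{6 - 10}{2 - 10} + \left(\left(\frac{5}{-4} + 21\right) + 45\right) 113 = \frac{1}{-8} \left(-4\right) + \left(\left(5 \left(- \frac{1}{4}\right) + 21\right) + 45\right) 113 = \left(- \frac{1}{8}\right) \left(-4\right) + \left(\left(- \frac{5}{4} + 21\right) + 45\right) 113 = \frac{1}{2} + \left(\frac{79}{4} + 45\right) 113 = \frac{1}{2} + \frac{259}{4} \cdot 113 = \frac{1}{2} + \frac{29267}{4} = \frac{29269}{4}$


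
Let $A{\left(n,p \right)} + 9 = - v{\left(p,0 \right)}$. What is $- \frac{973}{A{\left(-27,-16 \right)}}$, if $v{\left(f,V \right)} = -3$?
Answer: $\frac{973}{6} \approx 162.17$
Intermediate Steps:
$A{\left(n,p \right)} = -6$ ($A{\left(n,p \right)} = -9 - -3 = -9 + 3 = -6$)
$- \frac{973}{A{\left(-27,-16 \right)}} = - \frac{973}{-6} = \left(-973\right) \left(- \frac{1}{6}\right) = \frac{973}{6}$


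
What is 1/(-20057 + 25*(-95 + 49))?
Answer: -1/21207 ≈ -4.7154e-5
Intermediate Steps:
1/(-20057 + 25*(-95 + 49)) = 1/(-20057 + 25*(-46)) = 1/(-20057 - 1150) = 1/(-21207) = -1/21207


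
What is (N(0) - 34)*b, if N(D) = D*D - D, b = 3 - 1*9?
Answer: 204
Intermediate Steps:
b = -6 (b = 3 - 9 = -6)
N(D) = D² - D
(N(0) - 34)*b = (0*(-1 + 0) - 34)*(-6) = (0*(-1) - 34)*(-6) = (0 - 34)*(-6) = -34*(-6) = 204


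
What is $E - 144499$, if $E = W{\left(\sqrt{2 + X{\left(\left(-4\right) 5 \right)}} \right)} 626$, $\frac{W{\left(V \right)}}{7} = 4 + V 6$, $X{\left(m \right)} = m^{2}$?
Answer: $-126971 + 26292 \sqrt{402} \approx 4.0018 \cdot 10^{5}$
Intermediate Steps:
$W{\left(V \right)} = 28 + 42 V$ ($W{\left(V \right)} = 7 \left(4 + V 6\right) = 7 \left(4 + 6 V\right) = 28 + 42 V$)
$E = 17528 + 26292 \sqrt{402}$ ($E = \left(28 + 42 \sqrt{2 + \left(\left(-4\right) 5\right)^{2}}\right) 626 = \left(28 + 42 \sqrt{2 + \left(-20\right)^{2}}\right) 626 = \left(28 + 42 \sqrt{2 + 400}\right) 626 = \left(28 + 42 \sqrt{402}\right) 626 = 17528 + 26292 \sqrt{402} \approx 5.4468 \cdot 10^{5}$)
$E - 144499 = \left(17528 + 26292 \sqrt{402}\right) - 144499 = -126971 + 26292 \sqrt{402}$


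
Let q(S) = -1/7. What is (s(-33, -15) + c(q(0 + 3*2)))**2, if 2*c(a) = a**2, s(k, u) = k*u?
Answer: 2353317121/9604 ≈ 2.4504e+5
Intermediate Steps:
q(S) = -1/7 (q(S) = -1*1/7 = -1/7)
c(a) = a**2/2
(s(-33, -15) + c(q(0 + 3*2)))**2 = (-33*(-15) + (-1/7)**2/2)**2 = (495 + (1/2)*(1/49))**2 = (495 + 1/98)**2 = (48511/98)**2 = 2353317121/9604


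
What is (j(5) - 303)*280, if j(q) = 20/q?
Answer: -83720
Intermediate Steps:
(j(5) - 303)*280 = (20/5 - 303)*280 = (20*(⅕) - 303)*280 = (4 - 303)*280 = -299*280 = -83720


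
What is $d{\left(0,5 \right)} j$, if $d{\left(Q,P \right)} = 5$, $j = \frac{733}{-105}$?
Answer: $- \frac{733}{21} \approx -34.905$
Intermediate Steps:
$j = - \frac{733}{105}$ ($j = 733 \left(- \frac{1}{105}\right) = - \frac{733}{105} \approx -6.9809$)
$d{\left(0,5 \right)} j = 5 \left(- \frac{733}{105}\right) = - \frac{733}{21}$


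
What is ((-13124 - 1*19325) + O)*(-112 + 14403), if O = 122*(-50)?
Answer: -550903759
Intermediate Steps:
O = -6100
((-13124 - 1*19325) + O)*(-112 + 14403) = ((-13124 - 1*19325) - 6100)*(-112 + 14403) = ((-13124 - 19325) - 6100)*14291 = (-32449 - 6100)*14291 = -38549*14291 = -550903759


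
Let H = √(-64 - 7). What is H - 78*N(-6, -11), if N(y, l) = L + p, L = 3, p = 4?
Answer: -546 + I*√71 ≈ -546.0 + 8.4261*I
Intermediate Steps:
N(y, l) = 7 (N(y, l) = 3 + 4 = 7)
H = I*√71 (H = √(-71) = I*√71 ≈ 8.4261*I)
H - 78*N(-6, -11) = I*√71 - 78*7 = I*√71 - 546 = -546 + I*√71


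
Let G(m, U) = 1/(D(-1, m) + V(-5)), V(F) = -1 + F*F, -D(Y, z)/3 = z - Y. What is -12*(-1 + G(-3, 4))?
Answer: 58/5 ≈ 11.600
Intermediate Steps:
D(Y, z) = -3*z + 3*Y (D(Y, z) = -3*(z - Y) = -3*z + 3*Y)
V(F) = -1 + F**2
G(m, U) = 1/(21 - 3*m) (G(m, U) = 1/((-3*m + 3*(-1)) + (-1 + (-5)**2)) = 1/((-3*m - 3) + (-1 + 25)) = 1/((-3 - 3*m) + 24) = 1/(21 - 3*m))
-12*(-1 + G(-3, 4)) = -12*(-1 - 1/(-21 + 3*(-3))) = -12*(-1 - 1/(-21 - 9)) = -12*(-1 - 1/(-30)) = -12*(-1 - 1*(-1/30)) = -12*(-1 + 1/30) = -12*(-29/30) = 58/5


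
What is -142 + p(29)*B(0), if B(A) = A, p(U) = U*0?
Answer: -142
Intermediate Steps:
p(U) = 0
-142 + p(29)*B(0) = -142 + 0*0 = -142 + 0 = -142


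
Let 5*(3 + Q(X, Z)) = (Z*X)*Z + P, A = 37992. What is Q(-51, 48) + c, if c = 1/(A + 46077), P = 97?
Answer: -9871550113/420345 ≈ -23484.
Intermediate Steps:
c = 1/84069 (c = 1/(37992 + 46077) = 1/84069 ≈ 1.1895e-5)
Q(X, Z) = 82/5 + X*Z²/5 (Q(X, Z) = -3 + ((Z*X)*Z + 97)/5 = -3 + ((X*Z)*Z + 97)/5 = -3 + (X*Z² + 97)/5 = -3 + (97 + X*Z²)/5 = -3 + (97/5 + X*Z²/5) = 82/5 + X*Z²/5)
Q(-51, 48) + c = (82/5 + (⅕)*(-51)*48²) + 1/84069 = (82/5 + (⅕)*(-51)*2304) + 1/84069 = (82/5 - 117504/5) + 1/84069 = -117422/5 + 1/84069 = -9871550113/420345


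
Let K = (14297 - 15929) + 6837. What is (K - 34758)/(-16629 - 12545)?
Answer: 29553/29174 ≈ 1.0130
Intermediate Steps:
K = 5205 (K = -1632 + 6837 = 5205)
(K - 34758)/(-16629 - 12545) = (5205 - 34758)/(-16629 - 12545) = -29553/(-29174) = -29553*(-1/29174) = 29553/29174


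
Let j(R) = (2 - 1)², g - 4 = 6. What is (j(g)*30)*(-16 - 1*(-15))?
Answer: -30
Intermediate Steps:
g = 10 (g = 4 + 6 = 10)
j(R) = 1 (j(R) = 1² = 1)
(j(g)*30)*(-16 - 1*(-15)) = (1*30)*(-16 - 1*(-15)) = 30*(-16 + 15) = 30*(-1) = -30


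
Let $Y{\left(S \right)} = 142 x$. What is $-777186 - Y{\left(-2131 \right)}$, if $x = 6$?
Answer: $-778038$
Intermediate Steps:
$Y{\left(S \right)} = 852$ ($Y{\left(S \right)} = 142 \cdot 6 = 852$)
$-777186 - Y{\left(-2131 \right)} = -777186 - 852 = -778038$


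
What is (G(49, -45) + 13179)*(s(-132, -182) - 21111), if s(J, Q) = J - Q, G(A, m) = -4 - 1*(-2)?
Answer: -277520797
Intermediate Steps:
G(A, m) = -2 (G(A, m) = -4 + 2 = -2)
(G(49, -45) + 13179)*(s(-132, -182) - 21111) = (-2 + 13179)*((-132 - 1*(-182)) - 21111) = 13177*((-132 + 182) - 21111) = 13177*(50 - 21111) = 13177*(-21061) = -277520797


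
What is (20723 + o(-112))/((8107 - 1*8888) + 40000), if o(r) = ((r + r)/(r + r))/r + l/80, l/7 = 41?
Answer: 2901721/5490660 ≈ 0.52848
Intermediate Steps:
l = 287 (l = 7*41 = 287)
o(r) = 287/80 + 1/r (o(r) = ((r + r)/(r + r))/r + 287/80 = ((2*r)/((2*r)))/r + 287*(1/80) = ((2*r)*(1/(2*r)))/r + 287/80 = 1/r + 287/80 = 287/80 + 1/r)
(20723 + o(-112))/((8107 - 1*8888) + 40000) = (20723 + (287/80 + 1/(-112)))/((8107 - 1*8888) + 40000) = (20723 + (287/80 - 1/112))/((8107 - 8888) + 40000) = (20723 + 501/140)/(-781 + 40000) = (2901721/140)/39219 = (2901721/140)*(1/39219) = 2901721/5490660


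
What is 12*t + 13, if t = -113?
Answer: -1343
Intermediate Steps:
12*t + 13 = 12*(-113) + 13 = -1356 + 13 = -1343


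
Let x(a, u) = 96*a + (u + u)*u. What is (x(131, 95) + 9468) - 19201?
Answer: 20893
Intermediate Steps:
x(a, u) = 2*u² + 96*a (x(a, u) = 96*a + (2*u)*u = 96*a + 2*u² = 2*u² + 96*a)
(x(131, 95) + 9468) - 19201 = ((2*95² + 96*131) + 9468) - 19201 = ((2*9025 + 12576) + 9468) - 19201 = ((18050 + 12576) + 9468) - 19201 = (30626 + 9468) - 19201 = 40094 - 19201 = 20893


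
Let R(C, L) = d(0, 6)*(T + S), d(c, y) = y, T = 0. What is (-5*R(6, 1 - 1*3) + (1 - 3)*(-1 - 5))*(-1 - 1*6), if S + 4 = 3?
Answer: -294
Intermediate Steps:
S = -1 (S = -4 + 3 = -1)
R(C, L) = -6 (R(C, L) = 6*(0 - 1) = 6*(-1) = -6)
(-5*R(6, 1 - 1*3) + (1 - 3)*(-1 - 5))*(-1 - 1*6) = (-5*(-6) + (1 - 3)*(-1 - 5))*(-1 - 1*6) = (30 - 2*(-6))*(-1 - 6) = (30 + 12)*(-7) = 42*(-7) = -294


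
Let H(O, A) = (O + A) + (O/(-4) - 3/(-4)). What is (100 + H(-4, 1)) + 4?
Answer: 411/4 ≈ 102.75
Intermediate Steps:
H(O, A) = ¾ + A + 3*O/4 (H(O, A) = (A + O) + (O*(-¼) - 3*(-¼)) = (A + O) + (-O/4 + ¾) = (A + O) + (¾ - O/4) = ¾ + A + 3*O/4)
(100 + H(-4, 1)) + 4 = (100 + (¾ + 1 + (¾)*(-4))) + 4 = (100 + (¾ + 1 - 3)) + 4 = (100 - 5/4) + 4 = 395/4 + 4 = 411/4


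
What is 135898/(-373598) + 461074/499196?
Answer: 26104146561/46624656802 ≈ 0.55988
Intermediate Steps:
135898/(-373598) + 461074/499196 = 135898*(-1/373598) + 461074*(1/499196) = -67949/186799 + 230537/249598 = 26104146561/46624656802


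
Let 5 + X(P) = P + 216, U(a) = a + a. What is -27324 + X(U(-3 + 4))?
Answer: -27111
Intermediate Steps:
U(a) = 2*a
X(P) = 211 + P (X(P) = -5 + (P + 216) = -5 + (216 + P) = 211 + P)
-27324 + X(U(-3 + 4)) = -27324 + (211 + 2*(-3 + 4)) = -27324 + (211 + 2*1) = -27324 + (211 + 2) = -27324 + 213 = -27111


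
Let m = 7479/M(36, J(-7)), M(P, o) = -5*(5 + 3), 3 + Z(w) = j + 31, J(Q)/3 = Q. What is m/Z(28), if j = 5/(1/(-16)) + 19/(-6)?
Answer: 22437/6620 ≈ 3.3893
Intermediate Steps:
J(Q) = 3*Q
j = -499/6 (j = 5/(-1/16) + 19*(-1/6) = 5*(-16) - 19/6 = -80 - 19/6 = -499/6 ≈ -83.167)
Z(w) = -331/6 (Z(w) = -3 + (-499/6 + 31) = -3 - 313/6 = -331/6)
M(P, o) = -40 (M(P, o) = -5*8 = -40)
m = -7479/40 (m = 7479/(-40) = 7479*(-1/40) = -7479/40 ≈ -186.98)
m/Z(28) = -7479/(40*(-331/6)) = -7479/40*(-6/331) = 22437/6620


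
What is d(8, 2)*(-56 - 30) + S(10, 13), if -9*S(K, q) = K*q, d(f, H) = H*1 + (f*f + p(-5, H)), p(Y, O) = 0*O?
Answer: -51214/9 ≈ -5690.4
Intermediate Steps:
p(Y, O) = 0
d(f, H) = H + f² (d(f, H) = H*1 + (f*f + 0) = H + (f² + 0) = H + f²)
S(K, q) = -K*q/9
d(8, 2)*(-56 - 30) + S(10, 13) = (2 + 8²)*(-56 - 30) - ⅑*10*13 = (2 + 64)*(-86) - 130/9 = 66*(-86) - 130/9 = -5676 - 130/9 = -51214/9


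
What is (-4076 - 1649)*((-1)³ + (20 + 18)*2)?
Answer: -429375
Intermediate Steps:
(-4076 - 1649)*((-1)³ + (20 + 18)*2) = -5725*(-1 + 38*2) = -5725*(-1 + 76) = -5725*75 = -429375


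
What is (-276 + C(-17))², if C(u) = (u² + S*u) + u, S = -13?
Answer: 47089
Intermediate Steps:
C(u) = u² - 12*u (C(u) = (u² - 13*u) + u = u² - 12*u)
(-276 + C(-17))² = (-276 - 17*(-12 - 17))² = (-276 - 17*(-29))² = (-276 + 493)² = 217² = 47089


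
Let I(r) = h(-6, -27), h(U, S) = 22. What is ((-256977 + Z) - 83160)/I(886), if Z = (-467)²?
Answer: -61024/11 ≈ -5547.6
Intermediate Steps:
I(r) = 22
Z = 218089
((-256977 + Z) - 83160)/I(886) = ((-256977 + 218089) - 83160)/22 = (-38888 - 83160)*(1/22) = -122048*1/22 = -61024/11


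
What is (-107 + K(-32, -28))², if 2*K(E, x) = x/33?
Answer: 12567025/1089 ≈ 11540.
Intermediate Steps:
K(E, x) = x/66 (K(E, x) = (x/33)/2 = x/66)
(-107 + K(-32, -28))² = (-107 + (1/66)*(-28))² = (-107 - 14/33)² = (-3545/33)² = 12567025/1089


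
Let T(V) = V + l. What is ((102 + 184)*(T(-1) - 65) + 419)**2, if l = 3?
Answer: 309724801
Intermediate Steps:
T(V) = 3 + V (T(V) = V + 3 = 3 + V)
((102 + 184)*(T(-1) - 65) + 419)**2 = ((102 + 184)*((3 - 1) - 65) + 419)**2 = (286*(2 - 65) + 419)**2 = (286*(-63) + 419)**2 = (-18018 + 419)**2 = (-17599)**2 = 309724801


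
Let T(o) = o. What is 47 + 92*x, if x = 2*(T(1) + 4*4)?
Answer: 3175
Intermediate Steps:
x = 34 (x = 2*(1 + 4*4) = 2*(1 + 16) = 2*17 = 34)
47 + 92*x = 47 + 92*34 = 47 + 3128 = 3175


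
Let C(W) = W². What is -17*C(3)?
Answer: -153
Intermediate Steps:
-17*C(3) = -17*3² = -17*9 = -153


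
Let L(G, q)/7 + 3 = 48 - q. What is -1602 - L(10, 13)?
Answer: -1826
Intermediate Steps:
L(G, q) = 315 - 7*q (L(G, q) = -21 + 7*(48 - q) = -21 + (336 - 7*q) = 315 - 7*q)
-1602 - L(10, 13) = -1602 - (315 - 7*13) = -1602 - (315 - 91) = -1602 - 1*224 = -1602 - 224 = -1826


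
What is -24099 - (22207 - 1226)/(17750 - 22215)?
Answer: -107581054/4465 ≈ -24094.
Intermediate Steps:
-24099 - (22207 - 1226)/(17750 - 22215) = -24099 - 20981/(-4465) = -24099 - 20981*(-1)/4465 = -24099 - 1*(-20981/4465) = -24099 + 20981/4465 = -107581054/4465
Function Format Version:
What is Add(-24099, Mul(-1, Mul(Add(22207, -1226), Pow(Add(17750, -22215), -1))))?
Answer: Rational(-107581054, 4465) ≈ -24094.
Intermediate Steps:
Add(-24099, Mul(-1, Mul(Add(22207, -1226), Pow(Add(17750, -22215), -1)))) = Add(-24099, Mul(-1, Mul(20981, Pow(-4465, -1)))) = Add(-24099, Mul(-1, Mul(20981, Rational(-1, 4465)))) = Add(-24099, Mul(-1, Rational(-20981, 4465))) = Add(-24099, Rational(20981, 4465)) = Rational(-107581054, 4465)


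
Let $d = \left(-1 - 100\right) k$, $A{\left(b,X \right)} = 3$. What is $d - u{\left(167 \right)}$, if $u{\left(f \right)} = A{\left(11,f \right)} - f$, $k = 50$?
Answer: $-4886$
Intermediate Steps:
$d = -5050$ ($d = \left(-1 - 100\right) 50 = \left(-101\right) 50 = -5050$)
$u{\left(f \right)} = 3 - f$
$d - u{\left(167 \right)} = -5050 - \left(3 - 167\right) = -5050 - -164 = -5050 + 164 = -4886$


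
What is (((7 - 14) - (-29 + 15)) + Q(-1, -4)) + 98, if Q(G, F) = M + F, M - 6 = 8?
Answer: 115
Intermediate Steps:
M = 14 (M = 6 + 8 = 14)
Q(G, F) = 14 + F
(((7 - 14) - (-29 + 15)) + Q(-1, -4)) + 98 = (((7 - 14) - (-29 + 15)) + (14 - 4)) + 98 = ((-7 - 1*(-14)) + 10) + 98 = ((-7 + 14) + 10) + 98 = (7 + 10) + 98 = 17 + 98 = 115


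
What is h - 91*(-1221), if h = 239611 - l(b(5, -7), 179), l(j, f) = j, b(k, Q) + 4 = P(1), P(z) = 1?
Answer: 350725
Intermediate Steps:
b(k, Q) = -3 (b(k, Q) = -4 + 1 = -3)
h = 239614 (h = 239611 - 1*(-3) = 239611 + 3 = 239614)
h - 91*(-1221) = 239614 - 91*(-1221) = 239614 + 111111 = 350725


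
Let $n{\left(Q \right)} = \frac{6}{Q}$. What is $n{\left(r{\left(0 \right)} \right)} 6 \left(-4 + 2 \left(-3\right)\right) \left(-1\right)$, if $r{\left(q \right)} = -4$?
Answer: $-90$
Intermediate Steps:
$n{\left(r{\left(0 \right)} \right)} 6 \left(-4 + 2 \left(-3\right)\right) \left(-1\right) = \frac{6}{-4} \cdot 6 \left(-4 + 2 \left(-3\right)\right) \left(-1\right) = 6 \left(- \frac{1}{4}\right) 6 \left(-4 - 6\right) \left(-1\right) = - \frac{3 \cdot 6 \left(-10\right)}{2} \left(-1\right) = \left(- \frac{3}{2}\right) \left(-60\right) \left(-1\right) = 90 \left(-1\right) = -90$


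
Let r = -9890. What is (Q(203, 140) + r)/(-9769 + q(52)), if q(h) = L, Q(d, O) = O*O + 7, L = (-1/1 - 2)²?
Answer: -9717/9760 ≈ -0.99559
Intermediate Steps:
L = 9 (L = (-1*1 - 2)² = (-1 - 2)² = (-3)² = 9)
Q(d, O) = 7 + O² (Q(d, O) = O² + 7 = 7 + O²)
q(h) = 9
(Q(203, 140) + r)/(-9769 + q(52)) = ((7 + 140²) - 9890)/(-9769 + 9) = ((7 + 19600) - 9890)/(-9760) = (19607 - 9890)*(-1/9760) = 9717*(-1/9760) = -9717/9760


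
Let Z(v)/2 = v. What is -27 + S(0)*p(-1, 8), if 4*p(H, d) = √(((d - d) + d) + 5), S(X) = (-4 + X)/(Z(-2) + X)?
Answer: -27 + √13/4 ≈ -26.099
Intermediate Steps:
Z(v) = 2*v
S(X) = 1 (S(X) = (-4 + X)/(2*(-2) + X) = (-4 + X)/(-4 + X) = 1)
p(H, d) = √(5 + d)/4 (p(H, d) = √(((d - d) + d) + 5)/4 = √((0 + d) + 5)/4 = √(d + 5)/4 = √(5 + d)/4)
-27 + S(0)*p(-1, 8) = -27 + 1*(√(5 + 8)/4) = -27 + 1*(√13/4) = -27 + √13/4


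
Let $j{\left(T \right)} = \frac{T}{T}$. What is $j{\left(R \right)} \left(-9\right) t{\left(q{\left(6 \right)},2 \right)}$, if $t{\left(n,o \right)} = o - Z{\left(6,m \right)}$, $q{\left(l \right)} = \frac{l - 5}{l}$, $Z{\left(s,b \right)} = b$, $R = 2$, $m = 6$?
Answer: $36$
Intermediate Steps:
$j{\left(T \right)} = 1$
$q{\left(l \right)} = \frac{-5 + l}{l}$
$t{\left(n,o \right)} = -6 + o$ ($t{\left(n,o \right)} = o - 6 = -6 + o$)
$j{\left(R \right)} \left(-9\right) t{\left(q{\left(6 \right)},2 \right)} = 1 \left(-9\right) \left(-6 + 2\right) = \left(-9\right) \left(-4\right) = 36$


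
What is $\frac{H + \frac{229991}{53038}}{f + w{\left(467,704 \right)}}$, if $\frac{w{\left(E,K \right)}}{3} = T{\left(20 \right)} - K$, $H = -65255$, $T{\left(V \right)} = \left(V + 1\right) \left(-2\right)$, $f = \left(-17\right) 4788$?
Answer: $\frac{1153588233}{1478593364} \approx 0.78019$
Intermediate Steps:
$f = -81396$
$T{\left(V \right)} = -2 - 2 V$ ($T{\left(V \right)} = \left(1 + V\right) \left(-2\right) = -2 - 2 V$)
$w{\left(E,K \right)} = -126 - 3 K$ ($w{\left(E,K \right)} = 3 \left(\left(-2 - 40\right) - K\right) = 3 \left(-42 - K\right) = -126 - 3 K$)
$\frac{H + \frac{229991}{53038}}{f + w{\left(467,704 \right)}} = \frac{-65255 + \frac{229991}{53038}}{-81396 - 2238} = - \frac{3460764699}{53038 \left(-83634\right)} = \left(- \frac{3460764699}{53038}\right) \left(- \frac{1}{83634}\right) = \frac{1153588233}{1478593364}$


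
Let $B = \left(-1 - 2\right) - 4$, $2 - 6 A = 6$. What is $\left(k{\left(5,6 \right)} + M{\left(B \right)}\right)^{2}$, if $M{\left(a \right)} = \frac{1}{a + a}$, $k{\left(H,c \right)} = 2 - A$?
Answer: $\frac{11881}{1764} \approx 6.7353$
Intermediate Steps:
$A = - \frac{2}{3}$ ($A = \frac{1}{3} - 1 = - \frac{2}{3} \approx -0.66667$)
$k{\left(H,c \right)} = \frac{8}{3}$ ($k{\left(H,c \right)} = 2 - - \frac{2}{3} = 2 + \frac{2}{3} = \frac{8}{3}$)
$B = -7$ ($B = -3 - 4 = -7$)
$M{\left(a \right)} = \frac{1}{2 a}$
$\left(k{\left(5,6 \right)} + M{\left(B \right)}\right)^{2} = \left(\frac{8}{3} + \frac{1}{2 \left(-7\right)}\right)^{2} = \left(\frac{8}{3} + \frac{1}{2} \left(- \frac{1}{7}\right)\right)^{2} = \left(\frac{8}{3} - \frac{1}{14}\right)^{2} = \left(\frac{109}{42}\right)^{2} = \frac{11881}{1764}$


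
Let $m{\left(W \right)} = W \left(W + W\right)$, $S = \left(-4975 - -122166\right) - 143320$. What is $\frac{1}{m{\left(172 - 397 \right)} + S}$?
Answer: $\frac{1}{75121} \approx 1.3312 \cdot 10^{-5}$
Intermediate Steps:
$S = -26129$ ($S = \left(-4975 + 122166\right) - 143320 = 117191 - 143320 = -26129$)
$m{\left(W \right)} = 2 W^{2}$ ($m{\left(W \right)} = W 2 W = 2 W^{2}$)
$\frac{1}{m{\left(172 - 397 \right)} + S} = \frac{1}{2 \left(172 - 397\right)^{2} - 26129} = \frac{1}{2 \left(-225\right)^{2} - 26129} = \frac{1}{2 \cdot 50625 - 26129} = \frac{1}{101250 - 26129} = \frac{1}{75121}$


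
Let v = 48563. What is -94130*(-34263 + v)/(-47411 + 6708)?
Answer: 103543000/3131 ≈ 33070.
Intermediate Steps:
-94130*(-34263 + v)/(-47411 + 6708) = -94130*(-34263 + 48563)/(-47411 + 6708) = -94130/((-40703/14300)) = -94130/((-40703*1/14300)) = -94130/(-3131/1100) = -94130*(-1100/3131) = 103543000/3131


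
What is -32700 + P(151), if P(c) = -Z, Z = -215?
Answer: -32485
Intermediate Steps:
P(c) = 215 (P(c) = -1*(-215) = 215)
-32700 + P(151) = -32700 + 215 = -32485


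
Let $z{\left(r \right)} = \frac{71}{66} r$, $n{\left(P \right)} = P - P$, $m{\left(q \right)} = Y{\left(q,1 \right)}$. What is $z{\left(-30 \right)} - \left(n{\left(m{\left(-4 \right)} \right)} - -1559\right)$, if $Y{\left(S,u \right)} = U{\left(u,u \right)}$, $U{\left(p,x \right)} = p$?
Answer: $- \frac{17504}{11} \approx -1591.3$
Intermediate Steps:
$Y{\left(S,u \right)} = u$
$m{\left(q \right)} = 1$
$n{\left(P \right)} = 0$
$z{\left(r \right)} = \frac{71 r}{66}$ ($z{\left(r \right)} = 71 \cdot \frac{1}{66} r = \frac{71 r}{66}$)
$z{\left(-30 \right)} - \left(n{\left(m{\left(-4 \right)} \right)} - -1559\right) = \frac{71}{66} \left(-30\right) - \left(0 - -1559\right) = - \frac{355}{11} - \left(0 + 1559\right) = - \frac{355}{11} - 1559 = - \frac{17504}{11}$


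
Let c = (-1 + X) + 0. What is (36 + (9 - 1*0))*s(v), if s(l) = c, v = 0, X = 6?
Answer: 225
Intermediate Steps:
c = 5 (c = (-1 + 6) + 0 = 5 + 0 = 5)
s(l) = 5
(36 + (9 - 1*0))*s(v) = (36 + (9 - 1*0))*5 = (36 + (9 + 0))*5 = (36 + 9)*5 = 45*5 = 225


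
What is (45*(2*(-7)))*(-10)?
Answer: 6300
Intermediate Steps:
(45*(2*(-7)))*(-10) = (45*(-14))*(-10) = -630*(-10) = 6300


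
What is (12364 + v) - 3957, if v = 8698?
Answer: 17105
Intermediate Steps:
(12364 + v) - 3957 = (12364 + 8698) - 3957 = 21062 - 3957 = 17105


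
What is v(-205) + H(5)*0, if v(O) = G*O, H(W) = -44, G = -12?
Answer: 2460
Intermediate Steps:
v(O) = -12*O
v(-205) + H(5)*0 = -12*(-205) - 44*0 = 2460 + 0 = 2460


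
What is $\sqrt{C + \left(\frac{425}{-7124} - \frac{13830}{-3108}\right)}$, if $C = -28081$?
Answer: $\frac{i \sqrt{23896375034096019}}{922558} \approx 167.56 i$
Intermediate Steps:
$\sqrt{C + \left(\frac{425}{-7124} - \frac{13830}{-3108}\right)} = \sqrt{-28081 + \left(\frac{425}{-7124} - \frac{13830}{-3108}\right)} = \sqrt{-28081 + \left(425 \left(- \frac{1}{7124}\right) - - \frac{2305}{518}\right)} = \sqrt{-28081 + \left(- \frac{425}{7124} + \frac{2305}{518}\right)} = \sqrt{-28081 + \frac{8100335}{1845116}} = \sqrt{- \frac{51804602061}{1845116}} = \frac{i \sqrt{23896375034096019}}{922558}$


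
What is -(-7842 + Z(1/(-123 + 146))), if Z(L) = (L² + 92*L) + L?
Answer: 4146278/529 ≈ 7838.0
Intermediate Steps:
Z(L) = L² + 93*L
-(-7842 + Z(1/(-123 + 146))) = -(-7842 + (93 + 1/(-123 + 146))/(-123 + 146)) = -(-7842 + (93 + 1/23)/23) = -(-7842 + (1/23)*(2140/23)) = -(-7842 + 2140/529) = -1*(-4146278/529) = 4146278/529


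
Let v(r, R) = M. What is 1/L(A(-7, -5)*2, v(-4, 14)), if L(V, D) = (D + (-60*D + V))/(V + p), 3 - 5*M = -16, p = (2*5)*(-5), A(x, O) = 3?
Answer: 220/1091 ≈ 0.20165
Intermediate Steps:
p = -50 (p = 10*(-5) = -50)
M = 19/5 (M = 3/5 - 1/5*(-16) = 3/5 + 16/5 = 19/5 ≈ 3.8000)
v(r, R) = 19/5
L(V, D) = (V - 59*D)/(-50 + V) (L(V, D) = (D + (-60*D + V))/(V - 50) = (D + (V - 60*D))/(-50 + V) = (V - 59*D)/(-50 + V))
1/L(A(-7, -5)*2, v(-4, 14)) = 1/((3*2 - 59*19/5)/(-50 + 3*2)) = 1/((6 - 1121/5)/(-50 + 6)) = 1/(-1091/5/(-44)) = 1/(-1/44*(-1091/5)) = 1/(1091/220) = 220/1091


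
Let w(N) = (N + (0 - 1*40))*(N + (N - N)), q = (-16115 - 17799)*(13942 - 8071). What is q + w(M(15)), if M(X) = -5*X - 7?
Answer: -199099090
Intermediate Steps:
q = -199109094 (q = -33914*5871 = -199109094)
M(X) = -7 - 5*X
w(N) = N*(-40 + N) (w(N) = (N + (0 - 40))*(N + 0) = (N - 40)*N = (-40 + N)*N = N*(-40 + N))
q + w(M(15)) = -199109094 + (-7 - 5*15)*(-40 + (-7 - 5*15)) = -199109094 + (-7 - 75)*(-40 + (-7 - 75)) = -199109094 - 82*(-40 - 82) = -199109094 - 82*(-122) = -199109094 + 10004 = -199099090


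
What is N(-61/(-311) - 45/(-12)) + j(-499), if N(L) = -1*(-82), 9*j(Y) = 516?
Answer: 418/3 ≈ 139.33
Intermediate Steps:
j(Y) = 172/3 (j(Y) = (⅑)*516 = 172/3)
N(L) = 82
N(-61/(-311) - 45/(-12)) + j(-499) = 82 + 172/3 = 418/3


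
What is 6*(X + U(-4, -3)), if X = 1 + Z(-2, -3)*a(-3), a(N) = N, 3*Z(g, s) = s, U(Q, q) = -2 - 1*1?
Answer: 6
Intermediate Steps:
U(Q, q) = -3 (U(Q, q) = -2 - 1 = -3)
Z(g, s) = s/3
X = 4 (X = 1 + ((⅓)*(-3))*(-3) = 1 - 1*(-3) = 1 + 3 = 4)
6*(X + U(-4, -3)) = 6*(4 - 3) = 6*1 = 6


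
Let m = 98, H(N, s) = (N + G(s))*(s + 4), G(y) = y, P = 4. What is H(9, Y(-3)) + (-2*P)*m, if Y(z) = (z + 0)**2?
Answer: -550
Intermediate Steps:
Y(z) = z**2
H(N, s) = (4 + s)*(N + s) (H(N, s) = (N + s)*(s + 4) = (N + s)*(4 + s) = (4 + s)*(N + s))
H(9, Y(-3)) + (-2*P)*m = (((-3)**2)**2 + 4*9 + 4*(-3)**2 + 9*(-3)**2) - 2*4*98 = (9**2 + 36 + 4*9 + 9*9) - 8*98 = (81 + 36 + 36 + 81) - 784 = 234 - 784 = -550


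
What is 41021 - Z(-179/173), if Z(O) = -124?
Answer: 41145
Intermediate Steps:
41021 - Z(-179/173) = 41021 - 1*(-124) = 41021 + 124 = 41145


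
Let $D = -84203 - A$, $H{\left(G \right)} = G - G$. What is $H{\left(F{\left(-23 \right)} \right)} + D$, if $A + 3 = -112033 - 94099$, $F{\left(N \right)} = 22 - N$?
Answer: $121932$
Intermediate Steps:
$A = -206135$ ($A = -3 - 206132 = -206135$)
$H{\left(G \right)} = 0$
$D = 121932$ ($D = -84203 - -206135 = -84203 + 206135 = 121932$)
$H{\left(F{\left(-23 \right)} \right)} + D = 0 + 121932 = 121932$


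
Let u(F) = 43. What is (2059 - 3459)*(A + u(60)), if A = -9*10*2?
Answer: 191800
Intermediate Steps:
A = -180 (A = -90*2 = -180)
(2059 - 3459)*(A + u(60)) = (2059 - 3459)*(-180 + 43) = -1400*(-137) = 191800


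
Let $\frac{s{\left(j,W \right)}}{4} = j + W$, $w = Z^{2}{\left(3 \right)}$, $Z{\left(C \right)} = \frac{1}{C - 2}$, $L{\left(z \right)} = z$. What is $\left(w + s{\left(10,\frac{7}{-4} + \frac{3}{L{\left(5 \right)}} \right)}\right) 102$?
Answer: $\frac{18564}{5} \approx 3712.8$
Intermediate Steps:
$Z{\left(C \right)} = \frac{1}{-2 + C}$
$w = 1$ ($w = \left(\frac{1}{-2 + 3}\right)^{2} = \left(1^{-1}\right)^{2} = 1^{2} = 1$)
$s{\left(j,W \right)} = 4 W + 4 j$ ($s{\left(j,W \right)} = 4 \left(j + W\right) = 4 \left(W + j\right) = 4 W + 4 j$)
$\left(w + s{\left(10,\frac{7}{-4} + \frac{3}{L{\left(5 \right)}} \right)}\right) 102 = \left(1 + \left(4 \left(\frac{7}{-4} + \frac{3}{5}\right) + 4 \cdot 10\right)\right) 102 = \left(1 + \left(4 \left(7 \left(- \frac{1}{4}\right) + 3 \cdot \frac{1}{5}\right) + 40\right)\right) 102 = \left(1 + \left(4 \left(- \frac{7}{4} + \frac{3}{5}\right) + 40\right)\right) 102 = \left(1 + \left(4 \left(- \frac{23}{20}\right) + 40\right)\right) 102 = \left(1 + \left(- \frac{23}{5} + 40\right)\right) 102 = \left(1 + \frac{177}{5}\right) 102 = \frac{182}{5} \cdot 102 = \frac{18564}{5}$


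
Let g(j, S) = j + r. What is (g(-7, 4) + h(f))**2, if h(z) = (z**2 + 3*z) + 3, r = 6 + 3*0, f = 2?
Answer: 144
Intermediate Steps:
r = 6 (r = 6 + 0 = 6)
h(z) = 3 + z**2 + 3*z
g(j, S) = 6 + j (g(j, S) = j + 6 = 6 + j)
(g(-7, 4) + h(f))**2 = ((6 - 7) + (3 + 2**2 + 3*2))**2 = (-1 + (3 + 4 + 6))**2 = (-1 + 13)**2 = 12**2 = 144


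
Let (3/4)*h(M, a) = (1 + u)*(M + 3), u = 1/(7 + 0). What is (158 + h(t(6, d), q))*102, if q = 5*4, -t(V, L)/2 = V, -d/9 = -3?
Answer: 103020/7 ≈ 14717.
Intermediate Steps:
d = 27 (d = -9*(-3) = 27)
t(V, L) = -2*V
q = 20
u = ⅐ (u = 1/7 = ⅐ ≈ 0.14286)
h(M, a) = 32/7 + 32*M/21 (h(M, a) = 4*((1 + ⅐)*(M + 3))/3 = 4*(8*(3 + M)/7)/3 = 4*(24/7 + 8*M/7)/3 = 32/7 + 32*M/21)
(158 + h(t(6, d), q))*102 = (158 + (32/7 + 32*(-2*6)/21))*102 = (158 + (32/7 + (32/21)*(-12)))*102 = (158 + (32/7 - 128/7))*102 = (158 - 96/7)*102 = (1010/7)*102 = 103020/7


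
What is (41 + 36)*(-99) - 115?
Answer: -7738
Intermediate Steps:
(41 + 36)*(-99) - 115 = 77*(-99) - 115 = -7623 - 115 = -7738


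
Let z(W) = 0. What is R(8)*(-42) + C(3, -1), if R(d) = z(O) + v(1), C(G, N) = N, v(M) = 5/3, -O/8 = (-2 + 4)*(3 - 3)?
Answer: -71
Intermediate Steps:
O = 0 (O = -8*(-2 + 4)*(3 - 3) = -16*0 = -8*0 = 0)
v(M) = 5/3 (v(M) = 5*(⅓) = 5/3)
R(d) = 5/3 (R(d) = 0 + 5/3 = 5/3)
R(8)*(-42) + C(3, -1) = (5/3)*(-42) - 1 = -70 - 1 = -71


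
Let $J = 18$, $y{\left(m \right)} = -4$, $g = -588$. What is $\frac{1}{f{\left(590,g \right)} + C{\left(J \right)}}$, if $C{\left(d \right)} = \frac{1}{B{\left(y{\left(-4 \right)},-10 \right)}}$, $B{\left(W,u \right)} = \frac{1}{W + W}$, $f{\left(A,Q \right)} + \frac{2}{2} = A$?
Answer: $\frac{1}{581} \approx 0.0017212$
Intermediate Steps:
$f{\left(A,Q \right)} = -1 + A$
$B{\left(W,u \right)} = \frac{1}{2 W}$
$C{\left(d \right)} = -8$ ($C{\left(d \right)} = \frac{1}{\frac{1}{2} \frac{1}{-4}} = \frac{1}{\frac{1}{2} \left(- \frac{1}{4}\right)} = \frac{1}{- \frac{1}{8}} = -8$)
$\frac{1}{f{\left(590,g \right)} + C{\left(J \right)}} = \frac{1}{\left(-1 + 590\right) - 8} = \frac{1}{589 - 8} = \frac{1}{581}$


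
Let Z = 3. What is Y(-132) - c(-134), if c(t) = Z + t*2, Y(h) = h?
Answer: 133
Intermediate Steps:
c(t) = 3 + 2*t (c(t) = 3 + t*2 = 3 + 2*t)
Y(-132) - c(-134) = -132 - (3 + 2*(-134)) = -132 - (3 - 268) = -132 - 1*(-265) = -132 + 265 = 133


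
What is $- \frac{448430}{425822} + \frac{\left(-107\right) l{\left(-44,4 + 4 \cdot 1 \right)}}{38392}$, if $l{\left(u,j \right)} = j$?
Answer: $- \frac{1098789262}{1021759889} \approx -1.0754$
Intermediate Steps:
$- \frac{448430}{425822} + \frac{\left(-107\right) l{\left(-44,4 + 4 \cdot 1 \right)}}{38392} = - \frac{448430}{425822} + \frac{\left(-107\right) \left(4 + 4 \cdot 1\right)}{38392} = \left(-448430\right) \frac{1}{425822} + - 107 \left(4 + 4\right) \frac{1}{38392} = - \frac{224215}{212911} + \left(-107\right) 8 \cdot \frac{1}{38392} = - \frac{224215}{212911} - \frac{107}{4799} = - \frac{1098789262}{1021759889}$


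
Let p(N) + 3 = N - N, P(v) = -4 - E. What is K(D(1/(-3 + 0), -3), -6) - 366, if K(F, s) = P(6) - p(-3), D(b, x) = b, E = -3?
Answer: -364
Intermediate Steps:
P(v) = -1 (P(v) = -4 - 1*(-3) = -4 + 3 = -1)
p(N) = -3 (p(N) = -3 + (N - N) = -3 + 0 = -3)
K(F, s) = 2 (K(F, s) = -1 - 1*(-3) = -1 + 3 = 2)
K(D(1/(-3 + 0), -3), -6) - 366 = 2 - 366 = -364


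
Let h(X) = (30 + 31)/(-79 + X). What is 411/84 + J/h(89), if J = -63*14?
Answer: -238603/1708 ≈ -139.70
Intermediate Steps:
J = -882
h(X) = 61/(-79 + X)
411/84 + J/h(89) = 411/84 - 882/(61/(-79 + 89)) = 411*(1/84) - 882/(61/10) = 137/28 - 882/(61*(⅒)) = 137/28 - 882/61/10 = 137/28 - 882*10/61 = 137/28 - 8820/61 = -238603/1708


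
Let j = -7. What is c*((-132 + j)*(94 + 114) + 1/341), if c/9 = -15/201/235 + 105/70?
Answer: -838063529955/2147618 ≈ -3.9023e+5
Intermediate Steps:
c = 85005/6298 (c = 9*(-15/201/235 + 105/70) = 9*(-15*1/201*(1/235) + 105*(1/70)) = 9*(-5/67*1/235 + 3/2) = 9*(-1/3149 + 3/2) = 9*(9445/6298) = 85005/6298 ≈ 13.497)
c*((-132 + j)*(94 + 114) + 1/341) = 85005*((-132 - 7)*(94 + 114) + 1/341)/6298 = 85005*(-139*208 + 1/341)/6298 = 85005*(-28912 + 1/341)/6298 = (85005/6298)*(-9858991/341) = -838063529955/2147618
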